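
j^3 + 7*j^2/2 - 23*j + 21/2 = (j - 3)*(j - 1/2)*(j + 7)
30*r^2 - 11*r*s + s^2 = (-6*r + s)*(-5*r + s)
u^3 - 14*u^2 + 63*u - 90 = (u - 6)*(u - 5)*(u - 3)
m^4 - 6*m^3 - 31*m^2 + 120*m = m*(m - 8)*(m - 3)*(m + 5)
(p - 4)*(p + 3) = p^2 - p - 12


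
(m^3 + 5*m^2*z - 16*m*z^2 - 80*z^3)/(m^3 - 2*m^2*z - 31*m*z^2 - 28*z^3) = (-m^2 - m*z + 20*z^2)/(-m^2 + 6*m*z + 7*z^2)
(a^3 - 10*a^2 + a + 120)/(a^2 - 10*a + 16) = (a^2 - 2*a - 15)/(a - 2)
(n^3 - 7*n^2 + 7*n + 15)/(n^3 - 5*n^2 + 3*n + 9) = (n - 5)/(n - 3)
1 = 1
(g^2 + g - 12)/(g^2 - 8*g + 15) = (g + 4)/(g - 5)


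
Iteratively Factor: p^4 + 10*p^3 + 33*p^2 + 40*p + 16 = (p + 1)*(p^3 + 9*p^2 + 24*p + 16) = (p + 1)^2*(p^2 + 8*p + 16) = (p + 1)^2*(p + 4)*(p + 4)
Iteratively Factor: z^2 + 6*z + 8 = (z + 4)*(z + 2)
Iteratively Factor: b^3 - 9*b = (b)*(b^2 - 9) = b*(b + 3)*(b - 3)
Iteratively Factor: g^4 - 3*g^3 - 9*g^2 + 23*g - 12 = (g - 4)*(g^3 + g^2 - 5*g + 3) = (g - 4)*(g - 1)*(g^2 + 2*g - 3) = (g - 4)*(g - 1)*(g + 3)*(g - 1)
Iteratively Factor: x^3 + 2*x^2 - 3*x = (x - 1)*(x^2 + 3*x) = x*(x - 1)*(x + 3)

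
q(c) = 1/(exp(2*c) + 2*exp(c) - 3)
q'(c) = (-2*exp(2*c) - 2*exp(c))/(exp(2*c) + 2*exp(c) - 3)^2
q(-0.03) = -8.52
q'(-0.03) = -277.74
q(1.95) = 0.02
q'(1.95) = -0.03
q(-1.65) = -0.39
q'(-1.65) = -0.07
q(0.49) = 0.34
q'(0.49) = -1.00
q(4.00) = 0.00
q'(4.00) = -0.00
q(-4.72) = -0.34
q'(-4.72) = -0.00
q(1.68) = 0.03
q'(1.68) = -0.05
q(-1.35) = -0.41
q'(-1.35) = -0.11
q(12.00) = 0.00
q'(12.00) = 0.00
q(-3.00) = -0.35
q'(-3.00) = -0.01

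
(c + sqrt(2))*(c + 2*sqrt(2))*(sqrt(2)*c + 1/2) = sqrt(2)*c^3 + 13*c^2/2 + 11*sqrt(2)*c/2 + 2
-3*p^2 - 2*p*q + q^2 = (-3*p + q)*(p + q)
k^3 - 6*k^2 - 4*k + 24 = (k - 6)*(k - 2)*(k + 2)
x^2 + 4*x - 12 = (x - 2)*(x + 6)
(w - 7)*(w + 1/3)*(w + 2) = w^3 - 14*w^2/3 - 47*w/3 - 14/3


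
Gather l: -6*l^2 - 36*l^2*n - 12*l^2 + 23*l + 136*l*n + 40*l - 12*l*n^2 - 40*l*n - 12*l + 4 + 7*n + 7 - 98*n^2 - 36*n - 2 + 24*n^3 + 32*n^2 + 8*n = l^2*(-36*n - 18) + l*(-12*n^2 + 96*n + 51) + 24*n^3 - 66*n^2 - 21*n + 9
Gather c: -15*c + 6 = 6 - 15*c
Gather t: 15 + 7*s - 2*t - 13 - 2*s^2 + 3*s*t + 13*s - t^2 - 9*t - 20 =-2*s^2 + 20*s - t^2 + t*(3*s - 11) - 18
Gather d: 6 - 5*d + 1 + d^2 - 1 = d^2 - 5*d + 6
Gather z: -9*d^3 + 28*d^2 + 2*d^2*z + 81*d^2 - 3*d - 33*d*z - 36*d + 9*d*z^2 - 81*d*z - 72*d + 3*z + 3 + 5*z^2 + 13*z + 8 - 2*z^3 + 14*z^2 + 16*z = -9*d^3 + 109*d^2 - 111*d - 2*z^3 + z^2*(9*d + 19) + z*(2*d^2 - 114*d + 32) + 11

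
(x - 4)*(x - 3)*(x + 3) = x^3 - 4*x^2 - 9*x + 36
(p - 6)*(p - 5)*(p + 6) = p^3 - 5*p^2 - 36*p + 180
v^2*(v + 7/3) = v^3 + 7*v^2/3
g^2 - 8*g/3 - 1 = (g - 3)*(g + 1/3)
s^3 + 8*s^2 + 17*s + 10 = (s + 1)*(s + 2)*(s + 5)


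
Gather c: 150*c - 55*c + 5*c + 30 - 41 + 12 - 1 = 100*c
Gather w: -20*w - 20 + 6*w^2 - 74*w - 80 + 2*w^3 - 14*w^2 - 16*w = 2*w^3 - 8*w^2 - 110*w - 100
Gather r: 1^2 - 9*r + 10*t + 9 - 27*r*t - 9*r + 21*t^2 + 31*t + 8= r*(-27*t - 18) + 21*t^2 + 41*t + 18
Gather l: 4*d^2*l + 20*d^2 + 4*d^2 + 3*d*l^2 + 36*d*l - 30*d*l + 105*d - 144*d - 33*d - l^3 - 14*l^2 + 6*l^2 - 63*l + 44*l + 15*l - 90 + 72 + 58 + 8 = 24*d^2 - 72*d - l^3 + l^2*(3*d - 8) + l*(4*d^2 + 6*d - 4) + 48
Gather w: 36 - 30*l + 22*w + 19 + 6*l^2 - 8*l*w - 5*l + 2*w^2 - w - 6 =6*l^2 - 35*l + 2*w^2 + w*(21 - 8*l) + 49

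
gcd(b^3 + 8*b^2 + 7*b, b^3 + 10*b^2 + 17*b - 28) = b + 7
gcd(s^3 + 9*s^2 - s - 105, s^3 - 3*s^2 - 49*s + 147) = s^2 + 4*s - 21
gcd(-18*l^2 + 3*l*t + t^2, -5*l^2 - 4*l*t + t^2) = 1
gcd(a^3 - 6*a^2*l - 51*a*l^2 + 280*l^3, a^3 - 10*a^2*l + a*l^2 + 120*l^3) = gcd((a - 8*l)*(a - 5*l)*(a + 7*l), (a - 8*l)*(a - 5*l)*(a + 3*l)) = a^2 - 13*a*l + 40*l^2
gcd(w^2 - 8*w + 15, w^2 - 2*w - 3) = w - 3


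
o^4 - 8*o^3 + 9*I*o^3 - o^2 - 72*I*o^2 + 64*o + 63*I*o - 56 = (o - 7)*(o - 1)*(o + I)*(o + 8*I)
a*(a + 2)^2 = a^3 + 4*a^2 + 4*a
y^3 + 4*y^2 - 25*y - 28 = (y - 4)*(y + 1)*(y + 7)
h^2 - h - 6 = (h - 3)*(h + 2)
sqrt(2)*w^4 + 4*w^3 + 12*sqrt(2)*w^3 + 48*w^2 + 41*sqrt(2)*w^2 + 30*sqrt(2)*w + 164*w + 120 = (w + 5)*(w + 6)*(w + 2*sqrt(2))*(sqrt(2)*w + sqrt(2))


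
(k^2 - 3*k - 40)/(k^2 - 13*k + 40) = (k + 5)/(k - 5)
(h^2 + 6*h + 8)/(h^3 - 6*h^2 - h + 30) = (h + 4)/(h^2 - 8*h + 15)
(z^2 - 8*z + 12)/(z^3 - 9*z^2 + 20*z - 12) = 1/(z - 1)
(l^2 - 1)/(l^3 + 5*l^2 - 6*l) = (l + 1)/(l*(l + 6))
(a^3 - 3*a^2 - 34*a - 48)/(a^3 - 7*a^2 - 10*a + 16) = (a + 3)/(a - 1)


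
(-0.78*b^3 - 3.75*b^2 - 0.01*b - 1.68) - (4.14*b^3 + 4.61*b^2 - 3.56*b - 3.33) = -4.92*b^3 - 8.36*b^2 + 3.55*b + 1.65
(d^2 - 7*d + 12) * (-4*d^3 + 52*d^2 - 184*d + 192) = -4*d^5 + 80*d^4 - 596*d^3 + 2104*d^2 - 3552*d + 2304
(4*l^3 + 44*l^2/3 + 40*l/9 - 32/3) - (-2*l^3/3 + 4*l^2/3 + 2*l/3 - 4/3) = 14*l^3/3 + 40*l^2/3 + 34*l/9 - 28/3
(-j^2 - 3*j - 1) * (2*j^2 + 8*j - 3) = -2*j^4 - 14*j^3 - 23*j^2 + j + 3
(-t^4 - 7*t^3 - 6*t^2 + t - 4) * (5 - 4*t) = 4*t^5 + 23*t^4 - 11*t^3 - 34*t^2 + 21*t - 20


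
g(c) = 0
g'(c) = 0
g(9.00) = 0.00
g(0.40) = 0.00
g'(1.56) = 0.00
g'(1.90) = 0.00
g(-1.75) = 0.00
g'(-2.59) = 0.00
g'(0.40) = 0.00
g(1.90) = 0.00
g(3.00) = 0.00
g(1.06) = 0.00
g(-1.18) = 0.00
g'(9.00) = 0.00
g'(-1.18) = 0.00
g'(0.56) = 0.00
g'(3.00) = 0.00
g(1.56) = 0.00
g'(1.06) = 0.00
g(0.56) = 0.00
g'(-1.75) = 0.00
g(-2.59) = 0.00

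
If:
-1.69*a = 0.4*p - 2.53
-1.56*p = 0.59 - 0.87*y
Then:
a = 1.58655742679411 - 0.131998179335457*y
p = 0.557692307692308*y - 0.378205128205128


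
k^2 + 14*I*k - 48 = (k + 6*I)*(k + 8*I)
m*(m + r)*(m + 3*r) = m^3 + 4*m^2*r + 3*m*r^2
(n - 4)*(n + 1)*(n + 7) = n^3 + 4*n^2 - 25*n - 28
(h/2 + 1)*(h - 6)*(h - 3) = h^3/2 - 7*h^2/2 + 18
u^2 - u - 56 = (u - 8)*(u + 7)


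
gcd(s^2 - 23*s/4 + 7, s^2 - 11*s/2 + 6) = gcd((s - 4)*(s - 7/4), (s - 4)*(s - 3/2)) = s - 4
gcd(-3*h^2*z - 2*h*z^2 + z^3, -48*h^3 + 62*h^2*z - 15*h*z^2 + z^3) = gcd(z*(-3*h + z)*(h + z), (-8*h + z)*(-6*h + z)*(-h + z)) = 1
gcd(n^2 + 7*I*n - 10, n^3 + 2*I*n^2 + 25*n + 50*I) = n^2 + 7*I*n - 10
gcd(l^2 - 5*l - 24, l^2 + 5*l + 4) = 1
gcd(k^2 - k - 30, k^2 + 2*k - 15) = k + 5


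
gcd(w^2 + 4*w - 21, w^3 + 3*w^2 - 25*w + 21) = w^2 + 4*w - 21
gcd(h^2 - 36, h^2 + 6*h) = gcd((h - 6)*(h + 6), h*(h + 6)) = h + 6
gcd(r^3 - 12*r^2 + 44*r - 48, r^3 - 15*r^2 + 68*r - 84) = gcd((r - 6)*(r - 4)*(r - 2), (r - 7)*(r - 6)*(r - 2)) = r^2 - 8*r + 12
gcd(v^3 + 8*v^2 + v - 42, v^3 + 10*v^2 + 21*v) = v^2 + 10*v + 21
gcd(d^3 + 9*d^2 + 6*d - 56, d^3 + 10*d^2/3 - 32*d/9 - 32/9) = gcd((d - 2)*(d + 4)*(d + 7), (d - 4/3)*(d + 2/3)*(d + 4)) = d + 4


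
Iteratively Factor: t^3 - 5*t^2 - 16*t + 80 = (t - 4)*(t^2 - t - 20) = (t - 5)*(t - 4)*(t + 4)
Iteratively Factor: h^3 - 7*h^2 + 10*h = (h)*(h^2 - 7*h + 10) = h*(h - 5)*(h - 2)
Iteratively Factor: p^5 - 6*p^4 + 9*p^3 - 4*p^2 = (p - 1)*(p^4 - 5*p^3 + 4*p^2) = p*(p - 1)*(p^3 - 5*p^2 + 4*p) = p*(p - 1)^2*(p^2 - 4*p) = p*(p - 4)*(p - 1)^2*(p)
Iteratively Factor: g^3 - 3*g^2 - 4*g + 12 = (g + 2)*(g^2 - 5*g + 6) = (g - 3)*(g + 2)*(g - 2)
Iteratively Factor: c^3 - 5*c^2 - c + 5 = (c + 1)*(c^2 - 6*c + 5) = (c - 1)*(c + 1)*(c - 5)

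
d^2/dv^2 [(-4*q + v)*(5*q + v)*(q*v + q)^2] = q^2*(-40*q^2 + 6*q*v + 4*q + 12*v^2 + 12*v + 2)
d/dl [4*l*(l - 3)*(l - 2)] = 12*l^2 - 40*l + 24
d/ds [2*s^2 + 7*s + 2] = 4*s + 7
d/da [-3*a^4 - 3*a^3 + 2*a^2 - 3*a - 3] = -12*a^3 - 9*a^2 + 4*a - 3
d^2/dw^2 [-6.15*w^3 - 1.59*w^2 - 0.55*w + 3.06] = -36.9*w - 3.18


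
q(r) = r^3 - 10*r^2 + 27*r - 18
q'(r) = 3*r^2 - 20*r + 27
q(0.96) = -0.41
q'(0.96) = 10.56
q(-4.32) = -401.89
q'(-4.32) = 169.39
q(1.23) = 1.94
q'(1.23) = 6.94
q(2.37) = 3.13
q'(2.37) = -3.55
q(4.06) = -6.29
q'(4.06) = -4.75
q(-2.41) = -155.15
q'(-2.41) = 92.62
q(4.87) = -8.18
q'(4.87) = 0.75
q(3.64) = -3.99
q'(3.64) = -6.05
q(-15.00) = -6048.00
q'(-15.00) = 1002.00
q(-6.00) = -756.00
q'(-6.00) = 255.00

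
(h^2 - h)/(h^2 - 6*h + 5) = h/(h - 5)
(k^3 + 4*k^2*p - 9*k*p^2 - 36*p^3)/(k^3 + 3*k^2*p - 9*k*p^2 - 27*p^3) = (k + 4*p)/(k + 3*p)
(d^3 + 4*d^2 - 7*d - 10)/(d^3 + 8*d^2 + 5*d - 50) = (d + 1)/(d + 5)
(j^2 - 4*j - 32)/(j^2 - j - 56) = (j + 4)/(j + 7)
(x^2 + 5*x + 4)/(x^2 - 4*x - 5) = (x + 4)/(x - 5)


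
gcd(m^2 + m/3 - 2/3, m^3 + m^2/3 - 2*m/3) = m^2 + m/3 - 2/3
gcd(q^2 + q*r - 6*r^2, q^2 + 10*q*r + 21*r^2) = q + 3*r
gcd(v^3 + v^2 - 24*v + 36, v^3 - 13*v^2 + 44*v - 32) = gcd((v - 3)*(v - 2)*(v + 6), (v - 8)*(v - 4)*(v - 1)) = 1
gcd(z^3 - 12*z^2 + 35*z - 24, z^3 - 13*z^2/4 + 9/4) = z^2 - 4*z + 3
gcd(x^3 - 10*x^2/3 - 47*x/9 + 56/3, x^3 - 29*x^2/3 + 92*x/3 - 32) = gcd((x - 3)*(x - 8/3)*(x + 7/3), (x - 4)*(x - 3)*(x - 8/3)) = x^2 - 17*x/3 + 8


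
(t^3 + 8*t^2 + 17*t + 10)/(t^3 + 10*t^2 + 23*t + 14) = (t + 5)/(t + 7)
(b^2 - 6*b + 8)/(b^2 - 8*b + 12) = (b - 4)/(b - 6)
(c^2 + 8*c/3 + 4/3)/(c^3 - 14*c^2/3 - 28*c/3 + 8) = (3*c + 2)/(3*c^2 - 20*c + 12)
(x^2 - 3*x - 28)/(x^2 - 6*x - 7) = (x + 4)/(x + 1)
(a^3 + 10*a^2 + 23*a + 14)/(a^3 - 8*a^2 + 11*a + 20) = (a^2 + 9*a + 14)/(a^2 - 9*a + 20)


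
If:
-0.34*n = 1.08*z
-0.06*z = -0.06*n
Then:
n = 0.00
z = 0.00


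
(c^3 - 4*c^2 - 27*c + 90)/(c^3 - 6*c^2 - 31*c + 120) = (c - 6)/(c - 8)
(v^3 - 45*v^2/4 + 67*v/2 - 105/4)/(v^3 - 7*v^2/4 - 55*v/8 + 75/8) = 2*(v - 7)/(2*v + 5)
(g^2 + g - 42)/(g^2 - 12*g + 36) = (g + 7)/(g - 6)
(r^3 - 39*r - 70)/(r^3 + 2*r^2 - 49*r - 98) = (r + 5)/(r + 7)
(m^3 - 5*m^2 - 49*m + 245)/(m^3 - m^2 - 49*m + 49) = (m - 5)/(m - 1)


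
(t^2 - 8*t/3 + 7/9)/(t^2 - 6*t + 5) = (9*t^2 - 24*t + 7)/(9*(t^2 - 6*t + 5))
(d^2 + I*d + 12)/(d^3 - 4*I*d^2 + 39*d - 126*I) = (d + 4*I)/(d^2 - I*d + 42)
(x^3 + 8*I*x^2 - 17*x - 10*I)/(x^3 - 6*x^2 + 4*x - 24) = (x^2 + 6*I*x - 5)/(x^2 - 2*x*(3 + I) + 12*I)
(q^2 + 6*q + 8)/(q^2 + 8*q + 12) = (q + 4)/(q + 6)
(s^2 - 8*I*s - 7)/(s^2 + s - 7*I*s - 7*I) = (s - I)/(s + 1)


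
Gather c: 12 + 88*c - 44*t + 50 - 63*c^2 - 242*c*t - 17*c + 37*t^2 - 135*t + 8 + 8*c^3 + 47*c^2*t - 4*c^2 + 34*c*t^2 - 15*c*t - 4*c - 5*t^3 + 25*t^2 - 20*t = 8*c^3 + c^2*(47*t - 67) + c*(34*t^2 - 257*t + 67) - 5*t^3 + 62*t^2 - 199*t + 70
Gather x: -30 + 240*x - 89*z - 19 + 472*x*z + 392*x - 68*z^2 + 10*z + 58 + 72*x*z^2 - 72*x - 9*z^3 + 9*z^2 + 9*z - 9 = x*(72*z^2 + 472*z + 560) - 9*z^3 - 59*z^2 - 70*z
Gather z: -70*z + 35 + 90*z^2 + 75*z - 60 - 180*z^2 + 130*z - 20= -90*z^2 + 135*z - 45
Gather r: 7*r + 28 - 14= 7*r + 14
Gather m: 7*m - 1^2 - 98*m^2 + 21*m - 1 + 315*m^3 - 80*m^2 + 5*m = 315*m^3 - 178*m^2 + 33*m - 2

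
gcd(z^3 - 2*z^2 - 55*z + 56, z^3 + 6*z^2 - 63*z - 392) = z^2 - z - 56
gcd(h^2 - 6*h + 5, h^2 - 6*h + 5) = h^2 - 6*h + 5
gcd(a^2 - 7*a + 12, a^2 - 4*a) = a - 4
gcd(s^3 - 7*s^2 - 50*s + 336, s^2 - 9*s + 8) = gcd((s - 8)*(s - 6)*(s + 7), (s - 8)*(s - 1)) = s - 8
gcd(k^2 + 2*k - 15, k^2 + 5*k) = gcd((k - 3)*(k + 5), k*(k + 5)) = k + 5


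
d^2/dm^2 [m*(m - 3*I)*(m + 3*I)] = 6*m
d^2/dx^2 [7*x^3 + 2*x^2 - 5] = 42*x + 4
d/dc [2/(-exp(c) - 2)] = 2*exp(c)/(exp(c) + 2)^2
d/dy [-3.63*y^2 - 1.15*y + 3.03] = -7.26*y - 1.15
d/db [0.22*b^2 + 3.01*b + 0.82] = 0.44*b + 3.01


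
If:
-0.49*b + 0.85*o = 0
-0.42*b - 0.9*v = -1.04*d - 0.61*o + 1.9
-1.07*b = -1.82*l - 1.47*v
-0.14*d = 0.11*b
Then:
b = -1.01637975212102*v - 2.14569058781104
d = 0.798584090952227*v + 1.68589974756581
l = -1.40523424987334*v - 1.2614774334933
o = -0.585913033575645*v - 1.23692751532636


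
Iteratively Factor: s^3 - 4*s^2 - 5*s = (s + 1)*(s^2 - 5*s) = (s - 5)*(s + 1)*(s)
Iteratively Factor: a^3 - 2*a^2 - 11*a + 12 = (a + 3)*(a^2 - 5*a + 4) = (a - 4)*(a + 3)*(a - 1)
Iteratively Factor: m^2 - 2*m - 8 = (m - 4)*(m + 2)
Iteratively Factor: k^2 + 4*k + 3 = (k + 3)*(k + 1)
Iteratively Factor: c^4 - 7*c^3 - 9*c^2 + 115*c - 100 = (c - 5)*(c^3 - 2*c^2 - 19*c + 20) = (c - 5)*(c + 4)*(c^2 - 6*c + 5) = (c - 5)^2*(c + 4)*(c - 1)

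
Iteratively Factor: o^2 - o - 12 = (o + 3)*(o - 4)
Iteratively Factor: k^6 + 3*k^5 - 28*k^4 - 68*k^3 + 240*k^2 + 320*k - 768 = (k - 2)*(k^5 + 5*k^4 - 18*k^3 - 104*k^2 + 32*k + 384) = (k - 2)^2*(k^4 + 7*k^3 - 4*k^2 - 112*k - 192) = (k - 2)^2*(k + 3)*(k^3 + 4*k^2 - 16*k - 64) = (k - 4)*(k - 2)^2*(k + 3)*(k^2 + 8*k + 16) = (k - 4)*(k - 2)^2*(k + 3)*(k + 4)*(k + 4)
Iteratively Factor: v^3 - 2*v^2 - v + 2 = (v - 2)*(v^2 - 1) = (v - 2)*(v - 1)*(v + 1)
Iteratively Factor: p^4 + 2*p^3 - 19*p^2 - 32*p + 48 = (p + 3)*(p^3 - p^2 - 16*p + 16) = (p + 3)*(p + 4)*(p^2 - 5*p + 4) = (p - 4)*(p + 3)*(p + 4)*(p - 1)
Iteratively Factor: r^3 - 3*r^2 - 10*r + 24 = (r + 3)*(r^2 - 6*r + 8) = (r - 4)*(r + 3)*(r - 2)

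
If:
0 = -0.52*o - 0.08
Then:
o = -0.15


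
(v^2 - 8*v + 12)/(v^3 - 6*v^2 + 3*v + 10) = (v - 6)/(v^2 - 4*v - 5)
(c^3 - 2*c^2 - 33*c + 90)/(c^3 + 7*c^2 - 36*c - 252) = (c^2 - 8*c + 15)/(c^2 + c - 42)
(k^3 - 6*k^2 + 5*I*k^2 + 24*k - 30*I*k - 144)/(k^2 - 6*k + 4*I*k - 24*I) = (k^2 + 5*I*k + 24)/(k + 4*I)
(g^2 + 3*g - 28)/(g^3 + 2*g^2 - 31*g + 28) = 1/(g - 1)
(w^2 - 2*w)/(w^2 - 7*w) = (w - 2)/(w - 7)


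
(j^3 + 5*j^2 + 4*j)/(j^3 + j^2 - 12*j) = (j + 1)/(j - 3)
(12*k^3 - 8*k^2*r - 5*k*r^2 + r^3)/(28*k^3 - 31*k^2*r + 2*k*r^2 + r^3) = (-12*k^2 - 4*k*r + r^2)/(-28*k^2 + 3*k*r + r^2)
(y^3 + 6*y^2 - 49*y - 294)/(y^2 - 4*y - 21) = (y^2 + 13*y + 42)/(y + 3)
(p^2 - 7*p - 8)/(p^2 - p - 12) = (-p^2 + 7*p + 8)/(-p^2 + p + 12)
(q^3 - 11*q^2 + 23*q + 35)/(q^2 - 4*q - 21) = (q^2 - 4*q - 5)/(q + 3)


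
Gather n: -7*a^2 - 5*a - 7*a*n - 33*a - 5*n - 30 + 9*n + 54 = -7*a^2 - 38*a + n*(4 - 7*a) + 24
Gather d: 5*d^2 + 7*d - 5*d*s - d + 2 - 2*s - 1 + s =5*d^2 + d*(6 - 5*s) - s + 1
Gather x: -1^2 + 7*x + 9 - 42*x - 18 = -35*x - 10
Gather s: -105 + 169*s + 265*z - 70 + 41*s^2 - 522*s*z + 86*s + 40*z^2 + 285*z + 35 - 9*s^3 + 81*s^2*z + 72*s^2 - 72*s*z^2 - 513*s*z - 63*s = -9*s^3 + s^2*(81*z + 113) + s*(-72*z^2 - 1035*z + 192) + 40*z^2 + 550*z - 140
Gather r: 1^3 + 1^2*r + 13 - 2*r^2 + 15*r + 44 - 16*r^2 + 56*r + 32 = -18*r^2 + 72*r + 90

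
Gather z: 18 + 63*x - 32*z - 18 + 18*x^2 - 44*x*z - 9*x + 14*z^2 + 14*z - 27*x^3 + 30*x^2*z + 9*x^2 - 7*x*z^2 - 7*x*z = -27*x^3 + 27*x^2 + 54*x + z^2*(14 - 7*x) + z*(30*x^2 - 51*x - 18)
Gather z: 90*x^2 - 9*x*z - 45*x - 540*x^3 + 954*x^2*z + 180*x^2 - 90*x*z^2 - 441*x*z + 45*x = -540*x^3 + 270*x^2 - 90*x*z^2 + z*(954*x^2 - 450*x)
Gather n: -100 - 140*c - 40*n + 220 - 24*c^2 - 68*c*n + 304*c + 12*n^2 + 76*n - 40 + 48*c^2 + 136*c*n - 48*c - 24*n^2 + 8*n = 24*c^2 + 116*c - 12*n^2 + n*(68*c + 44) + 80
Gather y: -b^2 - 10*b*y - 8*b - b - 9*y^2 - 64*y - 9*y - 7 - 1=-b^2 - 9*b - 9*y^2 + y*(-10*b - 73) - 8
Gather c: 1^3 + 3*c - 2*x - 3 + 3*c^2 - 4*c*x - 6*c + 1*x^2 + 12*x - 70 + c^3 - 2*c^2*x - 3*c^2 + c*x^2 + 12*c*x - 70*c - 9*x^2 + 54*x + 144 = c^3 - 2*c^2*x + c*(x^2 + 8*x - 73) - 8*x^2 + 64*x + 72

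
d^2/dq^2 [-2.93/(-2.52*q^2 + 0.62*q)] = (111.640032*q^2 - 27.466992*q + 2.252584)/(q^3*(16.003008*q^3 - 11.811744*q^2 + 2.906064*q - 0.238328))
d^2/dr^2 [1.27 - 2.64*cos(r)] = 2.64*cos(r)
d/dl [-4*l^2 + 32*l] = 32 - 8*l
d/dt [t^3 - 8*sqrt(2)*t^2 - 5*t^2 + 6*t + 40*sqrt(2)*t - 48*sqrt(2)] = 3*t^2 - 16*sqrt(2)*t - 10*t + 6 + 40*sqrt(2)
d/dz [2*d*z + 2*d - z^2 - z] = 2*d - 2*z - 1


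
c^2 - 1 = (c - 1)*(c + 1)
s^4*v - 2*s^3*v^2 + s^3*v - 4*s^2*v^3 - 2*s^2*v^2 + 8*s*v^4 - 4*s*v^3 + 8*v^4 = (s - 2*v)^2*(s + 2*v)*(s*v + v)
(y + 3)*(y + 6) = y^2 + 9*y + 18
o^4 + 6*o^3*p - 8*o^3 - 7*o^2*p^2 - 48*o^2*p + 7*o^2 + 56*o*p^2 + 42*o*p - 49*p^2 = (o - 7)*(o - 1)*(o - p)*(o + 7*p)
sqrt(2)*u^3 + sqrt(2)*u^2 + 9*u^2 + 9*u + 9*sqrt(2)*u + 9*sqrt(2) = (u + 3*sqrt(2)/2)*(u + 3*sqrt(2))*(sqrt(2)*u + sqrt(2))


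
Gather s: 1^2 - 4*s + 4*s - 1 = 0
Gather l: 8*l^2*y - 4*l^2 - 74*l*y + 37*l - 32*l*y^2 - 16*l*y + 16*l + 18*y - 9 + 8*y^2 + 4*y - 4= l^2*(8*y - 4) + l*(-32*y^2 - 90*y + 53) + 8*y^2 + 22*y - 13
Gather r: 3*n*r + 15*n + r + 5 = 15*n + r*(3*n + 1) + 5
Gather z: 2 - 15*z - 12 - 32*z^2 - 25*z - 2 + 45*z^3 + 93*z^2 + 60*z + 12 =45*z^3 + 61*z^2 + 20*z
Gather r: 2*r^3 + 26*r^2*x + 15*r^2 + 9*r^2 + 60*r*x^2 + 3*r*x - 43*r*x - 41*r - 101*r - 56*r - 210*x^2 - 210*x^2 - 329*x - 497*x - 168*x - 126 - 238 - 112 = 2*r^3 + r^2*(26*x + 24) + r*(60*x^2 - 40*x - 198) - 420*x^2 - 994*x - 476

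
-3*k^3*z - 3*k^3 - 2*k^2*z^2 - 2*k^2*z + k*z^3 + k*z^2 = (-3*k + z)*(k + z)*(k*z + k)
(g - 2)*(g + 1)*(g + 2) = g^3 + g^2 - 4*g - 4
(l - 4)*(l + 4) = l^2 - 16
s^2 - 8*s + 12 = (s - 6)*(s - 2)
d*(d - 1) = d^2 - d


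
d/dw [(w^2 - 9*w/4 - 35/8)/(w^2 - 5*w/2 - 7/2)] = -1/(4*w^2 + 8*w + 4)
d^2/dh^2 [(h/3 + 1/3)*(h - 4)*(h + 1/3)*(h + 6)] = 4*h^2 + 20*h/3 - 14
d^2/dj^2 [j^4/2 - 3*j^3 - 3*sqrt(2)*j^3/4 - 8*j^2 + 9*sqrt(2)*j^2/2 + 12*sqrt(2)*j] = 6*j^2 - 18*j - 9*sqrt(2)*j/2 - 16 + 9*sqrt(2)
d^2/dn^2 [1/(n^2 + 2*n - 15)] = 2*(-n^2 - 2*n + 4*(n + 1)^2 + 15)/(n^2 + 2*n - 15)^3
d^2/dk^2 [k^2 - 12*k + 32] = 2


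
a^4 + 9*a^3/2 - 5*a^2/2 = a^2*(a - 1/2)*(a + 5)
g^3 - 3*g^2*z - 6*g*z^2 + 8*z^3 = (g - 4*z)*(g - z)*(g + 2*z)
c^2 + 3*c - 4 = (c - 1)*(c + 4)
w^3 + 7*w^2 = w^2*(w + 7)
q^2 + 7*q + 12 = (q + 3)*(q + 4)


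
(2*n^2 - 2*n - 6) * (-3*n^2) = -6*n^4 + 6*n^3 + 18*n^2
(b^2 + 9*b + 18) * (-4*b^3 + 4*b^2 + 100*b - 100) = -4*b^5 - 32*b^4 + 64*b^3 + 872*b^2 + 900*b - 1800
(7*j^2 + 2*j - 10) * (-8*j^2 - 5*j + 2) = -56*j^4 - 51*j^3 + 84*j^2 + 54*j - 20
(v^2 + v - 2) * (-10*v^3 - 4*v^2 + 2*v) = -10*v^5 - 14*v^4 + 18*v^3 + 10*v^2 - 4*v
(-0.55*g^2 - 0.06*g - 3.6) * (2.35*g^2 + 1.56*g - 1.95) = -1.2925*g^4 - 0.999*g^3 - 7.4811*g^2 - 5.499*g + 7.02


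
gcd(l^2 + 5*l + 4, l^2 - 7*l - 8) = l + 1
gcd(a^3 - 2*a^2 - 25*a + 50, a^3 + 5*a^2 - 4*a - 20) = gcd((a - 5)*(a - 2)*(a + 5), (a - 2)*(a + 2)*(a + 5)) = a^2 + 3*a - 10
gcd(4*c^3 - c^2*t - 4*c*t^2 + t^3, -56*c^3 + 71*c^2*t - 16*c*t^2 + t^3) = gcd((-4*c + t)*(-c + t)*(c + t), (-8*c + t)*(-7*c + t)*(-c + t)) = -c + t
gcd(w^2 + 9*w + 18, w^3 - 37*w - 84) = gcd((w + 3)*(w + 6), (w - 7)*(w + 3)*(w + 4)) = w + 3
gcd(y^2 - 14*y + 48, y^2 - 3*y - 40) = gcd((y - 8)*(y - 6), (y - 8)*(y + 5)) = y - 8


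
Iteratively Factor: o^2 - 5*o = (o - 5)*(o)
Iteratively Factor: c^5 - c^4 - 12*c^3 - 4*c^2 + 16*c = (c - 4)*(c^4 + 3*c^3 - 4*c) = (c - 4)*(c + 2)*(c^3 + c^2 - 2*c) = c*(c - 4)*(c + 2)*(c^2 + c - 2) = c*(c - 4)*(c + 2)^2*(c - 1)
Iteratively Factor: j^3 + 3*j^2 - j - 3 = (j + 3)*(j^2 - 1) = (j - 1)*(j + 3)*(j + 1)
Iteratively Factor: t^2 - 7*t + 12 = (t - 4)*(t - 3)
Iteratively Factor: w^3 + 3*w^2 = (w)*(w^2 + 3*w) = w^2*(w + 3)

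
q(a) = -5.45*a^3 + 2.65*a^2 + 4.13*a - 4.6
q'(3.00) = -127.12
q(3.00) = -115.51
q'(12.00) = -2286.67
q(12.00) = -8991.04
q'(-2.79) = -137.93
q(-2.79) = 122.87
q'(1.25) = -14.79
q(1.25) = -5.94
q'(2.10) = -56.84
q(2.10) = -34.71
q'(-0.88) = -13.20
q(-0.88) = -2.47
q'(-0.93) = -14.94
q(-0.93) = -1.77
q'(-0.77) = -9.64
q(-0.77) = -3.72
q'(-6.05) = -626.39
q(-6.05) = 1274.29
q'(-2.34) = -97.80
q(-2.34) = 70.08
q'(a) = -16.35*a^2 + 5.3*a + 4.13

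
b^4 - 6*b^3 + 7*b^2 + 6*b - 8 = (b - 4)*(b - 2)*(b - 1)*(b + 1)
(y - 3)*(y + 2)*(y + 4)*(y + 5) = y^4 + 8*y^3 + 5*y^2 - 74*y - 120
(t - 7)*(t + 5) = t^2 - 2*t - 35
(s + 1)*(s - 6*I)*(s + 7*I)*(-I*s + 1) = -I*s^4 + 2*s^3 - I*s^3 + 2*s^2 - 41*I*s^2 + 42*s - 41*I*s + 42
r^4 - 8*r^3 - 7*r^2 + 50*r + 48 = (r - 8)*(r - 3)*(r + 1)*(r + 2)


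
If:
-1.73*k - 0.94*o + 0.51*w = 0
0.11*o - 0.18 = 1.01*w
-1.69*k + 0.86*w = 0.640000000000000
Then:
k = -0.43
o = 0.74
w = -0.10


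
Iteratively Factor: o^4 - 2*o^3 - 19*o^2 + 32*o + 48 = (o + 4)*(o^3 - 6*o^2 + 5*o + 12) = (o - 3)*(o + 4)*(o^2 - 3*o - 4) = (o - 4)*(o - 3)*(o + 4)*(o + 1)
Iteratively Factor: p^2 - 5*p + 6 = (p - 2)*(p - 3)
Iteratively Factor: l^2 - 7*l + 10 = (l - 5)*(l - 2)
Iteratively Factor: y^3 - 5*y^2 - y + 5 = (y - 5)*(y^2 - 1) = (y - 5)*(y - 1)*(y + 1)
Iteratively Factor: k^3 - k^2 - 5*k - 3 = (k - 3)*(k^2 + 2*k + 1) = (k - 3)*(k + 1)*(k + 1)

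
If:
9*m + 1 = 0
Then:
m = -1/9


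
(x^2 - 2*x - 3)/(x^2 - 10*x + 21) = (x + 1)/(x - 7)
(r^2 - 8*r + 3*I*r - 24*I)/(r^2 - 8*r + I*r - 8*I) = (r + 3*I)/(r + I)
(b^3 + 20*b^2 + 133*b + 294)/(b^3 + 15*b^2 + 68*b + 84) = (b + 7)/(b + 2)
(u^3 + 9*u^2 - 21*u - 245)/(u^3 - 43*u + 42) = (u^2 + 2*u - 35)/(u^2 - 7*u + 6)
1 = 1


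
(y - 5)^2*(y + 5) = y^3 - 5*y^2 - 25*y + 125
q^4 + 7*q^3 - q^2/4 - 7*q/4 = q*(q - 1/2)*(q + 1/2)*(q + 7)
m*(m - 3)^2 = m^3 - 6*m^2 + 9*m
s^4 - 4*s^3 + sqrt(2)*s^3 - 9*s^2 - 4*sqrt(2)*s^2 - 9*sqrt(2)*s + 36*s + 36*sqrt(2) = (s - 4)*(s - 3)*(s + 3)*(s + sqrt(2))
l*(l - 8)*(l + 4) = l^3 - 4*l^2 - 32*l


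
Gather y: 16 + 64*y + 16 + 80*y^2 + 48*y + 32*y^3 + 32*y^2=32*y^3 + 112*y^2 + 112*y + 32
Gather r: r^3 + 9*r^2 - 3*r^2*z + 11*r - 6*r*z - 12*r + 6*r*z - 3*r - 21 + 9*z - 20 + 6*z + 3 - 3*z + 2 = r^3 + r^2*(9 - 3*z) - 4*r + 12*z - 36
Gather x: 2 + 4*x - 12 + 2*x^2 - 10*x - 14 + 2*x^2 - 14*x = 4*x^2 - 20*x - 24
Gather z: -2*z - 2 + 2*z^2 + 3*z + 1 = 2*z^2 + z - 1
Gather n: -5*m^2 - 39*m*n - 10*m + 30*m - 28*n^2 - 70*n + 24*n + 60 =-5*m^2 + 20*m - 28*n^2 + n*(-39*m - 46) + 60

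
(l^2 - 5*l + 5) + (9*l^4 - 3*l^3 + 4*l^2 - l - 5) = 9*l^4 - 3*l^3 + 5*l^2 - 6*l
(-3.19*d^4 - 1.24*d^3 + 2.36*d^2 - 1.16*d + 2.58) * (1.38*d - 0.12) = -4.4022*d^5 - 1.3284*d^4 + 3.4056*d^3 - 1.884*d^2 + 3.6996*d - 0.3096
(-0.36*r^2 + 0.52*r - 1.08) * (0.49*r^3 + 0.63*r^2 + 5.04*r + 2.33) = -0.1764*r^5 + 0.028*r^4 - 2.016*r^3 + 1.1016*r^2 - 4.2316*r - 2.5164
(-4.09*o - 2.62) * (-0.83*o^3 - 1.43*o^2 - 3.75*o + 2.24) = 3.3947*o^4 + 8.0233*o^3 + 19.0841*o^2 + 0.663400000000001*o - 5.8688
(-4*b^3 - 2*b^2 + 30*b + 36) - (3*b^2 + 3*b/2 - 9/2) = -4*b^3 - 5*b^2 + 57*b/2 + 81/2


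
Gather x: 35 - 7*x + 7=42 - 7*x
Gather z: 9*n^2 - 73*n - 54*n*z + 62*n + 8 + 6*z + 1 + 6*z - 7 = 9*n^2 - 11*n + z*(12 - 54*n) + 2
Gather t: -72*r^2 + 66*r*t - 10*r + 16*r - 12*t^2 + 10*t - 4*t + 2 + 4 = -72*r^2 + 6*r - 12*t^2 + t*(66*r + 6) + 6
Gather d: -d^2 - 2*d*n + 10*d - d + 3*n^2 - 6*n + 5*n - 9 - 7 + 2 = -d^2 + d*(9 - 2*n) + 3*n^2 - n - 14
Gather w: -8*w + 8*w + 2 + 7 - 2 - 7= 0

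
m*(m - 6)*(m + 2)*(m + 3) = m^4 - m^3 - 24*m^2 - 36*m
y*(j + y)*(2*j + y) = 2*j^2*y + 3*j*y^2 + y^3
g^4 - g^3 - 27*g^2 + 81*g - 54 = (g - 3)^2*(g - 1)*(g + 6)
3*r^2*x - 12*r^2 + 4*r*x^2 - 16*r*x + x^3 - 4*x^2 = (r + x)*(3*r + x)*(x - 4)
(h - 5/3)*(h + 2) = h^2 + h/3 - 10/3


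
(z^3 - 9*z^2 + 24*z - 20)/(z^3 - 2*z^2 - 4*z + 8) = (z - 5)/(z + 2)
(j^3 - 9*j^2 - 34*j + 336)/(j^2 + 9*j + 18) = (j^2 - 15*j + 56)/(j + 3)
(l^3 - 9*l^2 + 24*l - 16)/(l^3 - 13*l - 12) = (l^2 - 5*l + 4)/(l^2 + 4*l + 3)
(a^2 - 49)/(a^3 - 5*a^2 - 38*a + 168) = (a + 7)/(a^2 + 2*a - 24)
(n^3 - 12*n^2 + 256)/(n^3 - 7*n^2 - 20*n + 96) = (n - 8)/(n - 3)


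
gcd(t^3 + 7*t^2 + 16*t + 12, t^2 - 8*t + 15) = 1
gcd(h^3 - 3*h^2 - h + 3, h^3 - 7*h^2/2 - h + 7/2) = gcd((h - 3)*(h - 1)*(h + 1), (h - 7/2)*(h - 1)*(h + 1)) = h^2 - 1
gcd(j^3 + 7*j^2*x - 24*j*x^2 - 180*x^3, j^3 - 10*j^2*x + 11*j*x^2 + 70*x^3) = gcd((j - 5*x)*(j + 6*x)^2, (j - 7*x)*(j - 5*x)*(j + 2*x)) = -j + 5*x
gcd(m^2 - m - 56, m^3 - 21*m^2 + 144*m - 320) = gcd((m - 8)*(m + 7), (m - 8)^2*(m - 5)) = m - 8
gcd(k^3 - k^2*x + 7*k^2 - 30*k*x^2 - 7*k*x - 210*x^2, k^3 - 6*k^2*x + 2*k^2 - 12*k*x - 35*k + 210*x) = -k^2 + 6*k*x - 7*k + 42*x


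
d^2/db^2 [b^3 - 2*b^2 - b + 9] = 6*b - 4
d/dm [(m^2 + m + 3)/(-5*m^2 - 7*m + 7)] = 2*(-m^2 + 22*m + 14)/(25*m^4 + 70*m^3 - 21*m^2 - 98*m + 49)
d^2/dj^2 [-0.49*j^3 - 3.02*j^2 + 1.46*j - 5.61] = -2.94*j - 6.04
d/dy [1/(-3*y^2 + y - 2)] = (6*y - 1)/(3*y^2 - y + 2)^2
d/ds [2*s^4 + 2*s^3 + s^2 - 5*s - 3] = 8*s^3 + 6*s^2 + 2*s - 5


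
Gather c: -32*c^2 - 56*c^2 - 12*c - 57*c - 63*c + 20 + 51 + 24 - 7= -88*c^2 - 132*c + 88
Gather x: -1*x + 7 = 7 - x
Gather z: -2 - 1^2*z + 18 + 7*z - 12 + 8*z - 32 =14*z - 28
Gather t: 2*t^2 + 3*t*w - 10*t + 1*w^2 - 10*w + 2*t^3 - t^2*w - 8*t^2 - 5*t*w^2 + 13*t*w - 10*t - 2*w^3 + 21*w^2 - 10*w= 2*t^3 + t^2*(-w - 6) + t*(-5*w^2 + 16*w - 20) - 2*w^3 + 22*w^2 - 20*w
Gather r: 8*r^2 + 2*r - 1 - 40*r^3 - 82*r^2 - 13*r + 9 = -40*r^3 - 74*r^2 - 11*r + 8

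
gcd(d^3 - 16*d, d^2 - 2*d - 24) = d + 4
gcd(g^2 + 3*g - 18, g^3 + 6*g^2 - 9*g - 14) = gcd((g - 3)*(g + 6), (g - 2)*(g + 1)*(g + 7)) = 1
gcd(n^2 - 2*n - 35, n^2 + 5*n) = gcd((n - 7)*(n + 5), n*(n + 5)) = n + 5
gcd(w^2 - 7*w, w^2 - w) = w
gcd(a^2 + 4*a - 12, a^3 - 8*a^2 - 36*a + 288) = a + 6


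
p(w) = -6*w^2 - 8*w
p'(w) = -12*w - 8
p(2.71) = -65.74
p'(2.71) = -40.52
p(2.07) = -42.27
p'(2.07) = -32.84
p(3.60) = -106.56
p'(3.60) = -51.20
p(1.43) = -23.71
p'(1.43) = -25.16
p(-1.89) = -6.31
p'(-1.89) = 14.68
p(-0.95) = 2.18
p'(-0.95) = 3.40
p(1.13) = -16.70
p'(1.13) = -21.56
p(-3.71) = -52.90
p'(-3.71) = 36.52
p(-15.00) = -1230.00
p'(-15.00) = 172.00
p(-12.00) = -768.00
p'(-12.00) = 136.00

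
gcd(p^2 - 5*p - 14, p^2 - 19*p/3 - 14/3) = p - 7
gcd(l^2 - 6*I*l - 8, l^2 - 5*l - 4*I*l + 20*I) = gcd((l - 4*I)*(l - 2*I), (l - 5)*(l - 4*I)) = l - 4*I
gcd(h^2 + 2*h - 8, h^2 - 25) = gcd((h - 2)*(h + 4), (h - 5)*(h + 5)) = 1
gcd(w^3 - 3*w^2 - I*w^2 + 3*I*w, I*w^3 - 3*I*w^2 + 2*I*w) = w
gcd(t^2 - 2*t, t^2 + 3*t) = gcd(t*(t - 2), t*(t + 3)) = t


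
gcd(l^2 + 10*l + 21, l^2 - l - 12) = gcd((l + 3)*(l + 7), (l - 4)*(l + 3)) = l + 3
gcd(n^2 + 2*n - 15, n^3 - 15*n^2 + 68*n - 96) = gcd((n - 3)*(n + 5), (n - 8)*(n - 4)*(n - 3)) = n - 3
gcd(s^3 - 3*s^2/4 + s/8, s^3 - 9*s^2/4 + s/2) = s^2 - s/4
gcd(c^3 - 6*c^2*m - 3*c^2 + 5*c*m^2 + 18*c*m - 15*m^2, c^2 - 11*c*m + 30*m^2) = c - 5*m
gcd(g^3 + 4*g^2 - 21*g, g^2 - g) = g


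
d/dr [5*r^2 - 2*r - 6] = 10*r - 2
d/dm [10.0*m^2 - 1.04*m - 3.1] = 20.0*m - 1.04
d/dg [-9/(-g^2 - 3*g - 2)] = 9*(-2*g - 3)/(g^2 + 3*g + 2)^2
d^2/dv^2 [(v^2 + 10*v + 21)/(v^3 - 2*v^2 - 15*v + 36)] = 2*(v^4 + 36*v^3 + 318*v^2 + 1156*v + 1437)/(v^7 - 42*v^5 + 28*v^4 + 609*v^3 - 756*v^2 - 3024*v + 5184)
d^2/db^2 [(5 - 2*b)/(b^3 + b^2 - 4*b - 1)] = 2*(-(2*b - 5)*(3*b^2 + 2*b - 4)^2 + (6*b^2 + 4*b + (2*b - 5)*(3*b + 1) - 8)*(b^3 + b^2 - 4*b - 1))/(b^3 + b^2 - 4*b - 1)^3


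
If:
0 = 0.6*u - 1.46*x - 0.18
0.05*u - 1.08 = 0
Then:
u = 21.60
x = 8.75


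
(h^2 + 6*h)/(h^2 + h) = (h + 6)/(h + 1)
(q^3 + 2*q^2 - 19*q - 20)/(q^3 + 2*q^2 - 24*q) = (q^2 + 6*q + 5)/(q*(q + 6))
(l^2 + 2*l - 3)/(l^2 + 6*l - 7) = (l + 3)/(l + 7)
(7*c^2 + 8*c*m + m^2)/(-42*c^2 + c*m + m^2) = (-c - m)/(6*c - m)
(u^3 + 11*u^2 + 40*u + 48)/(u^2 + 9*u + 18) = (u^2 + 8*u + 16)/(u + 6)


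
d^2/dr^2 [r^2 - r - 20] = 2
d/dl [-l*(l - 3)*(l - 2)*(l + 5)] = -4*l^3 + 38*l - 30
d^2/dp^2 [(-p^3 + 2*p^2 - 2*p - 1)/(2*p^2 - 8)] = (-6*p^3 + 21*p^2 - 72*p + 28)/(p^6 - 12*p^4 + 48*p^2 - 64)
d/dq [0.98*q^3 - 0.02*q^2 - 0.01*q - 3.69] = 2.94*q^2 - 0.04*q - 0.01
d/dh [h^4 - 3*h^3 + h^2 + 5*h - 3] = 4*h^3 - 9*h^2 + 2*h + 5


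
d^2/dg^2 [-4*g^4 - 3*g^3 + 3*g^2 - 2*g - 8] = -48*g^2 - 18*g + 6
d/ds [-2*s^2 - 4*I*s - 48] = -4*s - 4*I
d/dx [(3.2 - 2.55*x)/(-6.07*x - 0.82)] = (130.59605*x + 17.6423)/(6.07*x + 0.82)^3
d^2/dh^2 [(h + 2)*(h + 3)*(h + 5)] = 6*h + 20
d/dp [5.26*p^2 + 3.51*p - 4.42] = 10.52*p + 3.51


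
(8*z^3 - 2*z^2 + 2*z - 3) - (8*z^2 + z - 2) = 8*z^3 - 10*z^2 + z - 1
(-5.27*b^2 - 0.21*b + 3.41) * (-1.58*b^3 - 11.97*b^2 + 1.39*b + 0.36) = 8.3266*b^5 + 63.4137*b^4 - 10.1994*b^3 - 43.0068*b^2 + 4.6643*b + 1.2276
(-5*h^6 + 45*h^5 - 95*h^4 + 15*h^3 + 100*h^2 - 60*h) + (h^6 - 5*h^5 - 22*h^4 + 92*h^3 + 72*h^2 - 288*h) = -4*h^6 + 40*h^5 - 117*h^4 + 107*h^3 + 172*h^2 - 348*h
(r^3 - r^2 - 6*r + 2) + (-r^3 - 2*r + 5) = -r^2 - 8*r + 7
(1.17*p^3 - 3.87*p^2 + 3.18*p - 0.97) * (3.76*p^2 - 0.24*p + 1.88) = 4.3992*p^5 - 14.832*p^4 + 15.0852*p^3 - 11.686*p^2 + 6.2112*p - 1.8236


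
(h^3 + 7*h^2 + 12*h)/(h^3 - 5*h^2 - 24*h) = (h + 4)/(h - 8)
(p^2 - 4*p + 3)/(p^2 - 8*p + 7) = (p - 3)/(p - 7)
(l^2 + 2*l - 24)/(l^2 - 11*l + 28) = (l + 6)/(l - 7)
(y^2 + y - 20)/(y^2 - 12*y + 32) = (y + 5)/(y - 8)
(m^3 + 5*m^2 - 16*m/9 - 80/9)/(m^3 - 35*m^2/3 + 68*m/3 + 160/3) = (3*m^2 + 11*m - 20)/(3*(m^2 - 13*m + 40))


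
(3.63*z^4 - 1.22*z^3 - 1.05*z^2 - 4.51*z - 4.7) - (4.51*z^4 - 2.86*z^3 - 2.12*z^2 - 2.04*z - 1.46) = -0.88*z^4 + 1.64*z^3 + 1.07*z^2 - 2.47*z - 3.24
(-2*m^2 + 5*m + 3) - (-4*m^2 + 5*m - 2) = 2*m^2 + 5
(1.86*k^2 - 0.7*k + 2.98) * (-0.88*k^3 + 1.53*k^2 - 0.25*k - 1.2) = -1.6368*k^5 + 3.4618*k^4 - 4.1584*k^3 + 2.5024*k^2 + 0.095*k - 3.576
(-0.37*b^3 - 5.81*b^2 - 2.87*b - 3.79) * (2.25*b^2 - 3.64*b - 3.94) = -0.8325*b^5 - 11.7257*b^4 + 16.1487*b^3 + 24.8107*b^2 + 25.1034*b + 14.9326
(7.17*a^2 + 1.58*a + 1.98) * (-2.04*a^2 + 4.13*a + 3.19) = -14.6268*a^4 + 26.3889*a^3 + 25.3585*a^2 + 13.2176*a + 6.3162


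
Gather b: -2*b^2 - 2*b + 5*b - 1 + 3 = -2*b^2 + 3*b + 2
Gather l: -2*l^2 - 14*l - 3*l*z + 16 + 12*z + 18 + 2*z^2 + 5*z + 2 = -2*l^2 + l*(-3*z - 14) + 2*z^2 + 17*z + 36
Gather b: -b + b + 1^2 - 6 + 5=0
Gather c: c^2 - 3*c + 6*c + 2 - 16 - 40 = c^2 + 3*c - 54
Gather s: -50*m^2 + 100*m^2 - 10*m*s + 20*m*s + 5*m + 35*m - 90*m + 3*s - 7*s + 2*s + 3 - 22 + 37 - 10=50*m^2 - 50*m + s*(10*m - 2) + 8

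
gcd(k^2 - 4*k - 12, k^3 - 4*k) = k + 2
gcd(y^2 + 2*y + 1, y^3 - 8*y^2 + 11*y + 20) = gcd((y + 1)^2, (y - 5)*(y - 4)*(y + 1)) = y + 1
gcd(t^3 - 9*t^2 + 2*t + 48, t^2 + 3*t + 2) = t + 2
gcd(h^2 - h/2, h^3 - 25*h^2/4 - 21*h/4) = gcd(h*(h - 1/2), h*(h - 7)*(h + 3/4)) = h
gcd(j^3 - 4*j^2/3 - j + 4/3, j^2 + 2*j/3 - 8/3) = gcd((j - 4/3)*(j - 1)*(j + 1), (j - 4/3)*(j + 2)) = j - 4/3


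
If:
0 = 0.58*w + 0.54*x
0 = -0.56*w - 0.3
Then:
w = -0.54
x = 0.58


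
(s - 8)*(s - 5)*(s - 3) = s^3 - 16*s^2 + 79*s - 120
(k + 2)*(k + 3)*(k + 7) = k^3 + 12*k^2 + 41*k + 42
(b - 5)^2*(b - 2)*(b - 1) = b^4 - 13*b^3 + 57*b^2 - 95*b + 50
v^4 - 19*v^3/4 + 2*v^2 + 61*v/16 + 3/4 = (v - 4)*(v - 3/2)*(v + 1/4)*(v + 1/2)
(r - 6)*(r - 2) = r^2 - 8*r + 12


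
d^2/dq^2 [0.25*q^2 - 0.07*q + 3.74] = 0.500000000000000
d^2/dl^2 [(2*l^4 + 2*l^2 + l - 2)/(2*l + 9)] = 8*(6*l^4 + 72*l^3 + 243*l^2 + 34)/(8*l^3 + 108*l^2 + 486*l + 729)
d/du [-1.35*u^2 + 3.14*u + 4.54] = 3.14 - 2.7*u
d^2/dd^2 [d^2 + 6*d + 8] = 2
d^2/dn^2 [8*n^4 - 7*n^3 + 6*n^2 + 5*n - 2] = 96*n^2 - 42*n + 12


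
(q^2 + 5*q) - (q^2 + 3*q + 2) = 2*q - 2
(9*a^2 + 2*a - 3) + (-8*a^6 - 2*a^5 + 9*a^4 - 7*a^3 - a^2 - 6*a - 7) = -8*a^6 - 2*a^5 + 9*a^4 - 7*a^3 + 8*a^2 - 4*a - 10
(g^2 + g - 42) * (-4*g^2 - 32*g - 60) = -4*g^4 - 36*g^3 + 76*g^2 + 1284*g + 2520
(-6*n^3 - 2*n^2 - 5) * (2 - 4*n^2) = 24*n^5 + 8*n^4 - 12*n^3 + 16*n^2 - 10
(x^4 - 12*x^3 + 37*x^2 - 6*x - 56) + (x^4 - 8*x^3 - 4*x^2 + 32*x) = 2*x^4 - 20*x^3 + 33*x^2 + 26*x - 56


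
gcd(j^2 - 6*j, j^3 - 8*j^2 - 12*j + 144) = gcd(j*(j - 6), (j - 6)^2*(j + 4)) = j - 6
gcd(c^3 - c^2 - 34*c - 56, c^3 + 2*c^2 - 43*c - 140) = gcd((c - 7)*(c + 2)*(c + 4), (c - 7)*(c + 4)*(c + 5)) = c^2 - 3*c - 28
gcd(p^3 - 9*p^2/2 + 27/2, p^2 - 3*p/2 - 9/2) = p^2 - 3*p/2 - 9/2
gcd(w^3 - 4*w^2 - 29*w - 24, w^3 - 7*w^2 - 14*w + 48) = w^2 - 5*w - 24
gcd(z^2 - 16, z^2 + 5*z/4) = 1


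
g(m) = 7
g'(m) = 0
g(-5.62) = 7.00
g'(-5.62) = 0.00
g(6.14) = 7.00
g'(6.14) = 0.00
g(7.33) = 7.00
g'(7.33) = 0.00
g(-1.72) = 7.00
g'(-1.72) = 0.00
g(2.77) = 7.00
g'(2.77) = 0.00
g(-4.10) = 7.00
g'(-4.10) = 0.00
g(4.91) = 7.00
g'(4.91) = 0.00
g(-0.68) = 7.00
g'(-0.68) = 0.00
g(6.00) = 7.00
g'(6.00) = 0.00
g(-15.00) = 7.00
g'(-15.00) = 0.00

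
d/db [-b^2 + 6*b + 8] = 6 - 2*b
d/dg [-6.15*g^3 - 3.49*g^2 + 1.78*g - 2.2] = -18.45*g^2 - 6.98*g + 1.78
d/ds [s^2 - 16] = 2*s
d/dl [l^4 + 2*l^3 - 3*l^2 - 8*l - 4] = 4*l^3 + 6*l^2 - 6*l - 8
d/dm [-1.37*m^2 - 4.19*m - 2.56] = -2.74*m - 4.19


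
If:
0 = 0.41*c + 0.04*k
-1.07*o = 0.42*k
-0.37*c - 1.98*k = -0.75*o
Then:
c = 0.00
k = 0.00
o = 0.00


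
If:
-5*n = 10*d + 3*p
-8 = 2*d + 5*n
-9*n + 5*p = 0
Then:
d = 208/73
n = -200/73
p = -360/73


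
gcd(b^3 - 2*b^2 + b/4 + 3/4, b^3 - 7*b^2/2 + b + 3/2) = b^2 - b/2 - 1/2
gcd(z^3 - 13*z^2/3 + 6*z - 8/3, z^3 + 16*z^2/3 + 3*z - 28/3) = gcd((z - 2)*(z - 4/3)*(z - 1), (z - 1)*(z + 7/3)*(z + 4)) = z - 1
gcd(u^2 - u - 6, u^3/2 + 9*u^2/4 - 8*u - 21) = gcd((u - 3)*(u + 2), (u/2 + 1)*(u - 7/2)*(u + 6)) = u + 2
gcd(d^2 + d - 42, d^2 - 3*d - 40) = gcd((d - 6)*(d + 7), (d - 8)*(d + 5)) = 1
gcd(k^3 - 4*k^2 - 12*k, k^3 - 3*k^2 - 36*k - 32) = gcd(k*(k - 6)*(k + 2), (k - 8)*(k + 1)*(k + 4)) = 1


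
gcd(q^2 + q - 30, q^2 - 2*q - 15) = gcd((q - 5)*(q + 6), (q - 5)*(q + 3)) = q - 5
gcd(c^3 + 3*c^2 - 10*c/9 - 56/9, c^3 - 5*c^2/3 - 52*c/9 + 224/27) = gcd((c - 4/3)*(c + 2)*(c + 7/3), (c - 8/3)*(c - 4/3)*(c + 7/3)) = c^2 + c - 28/9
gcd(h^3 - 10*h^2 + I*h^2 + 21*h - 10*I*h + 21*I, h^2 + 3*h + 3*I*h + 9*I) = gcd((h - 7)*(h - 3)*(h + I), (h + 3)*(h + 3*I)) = 1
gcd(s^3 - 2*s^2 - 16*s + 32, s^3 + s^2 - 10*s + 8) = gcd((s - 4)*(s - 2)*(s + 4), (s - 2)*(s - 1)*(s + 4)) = s^2 + 2*s - 8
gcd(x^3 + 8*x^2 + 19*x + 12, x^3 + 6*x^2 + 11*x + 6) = x^2 + 4*x + 3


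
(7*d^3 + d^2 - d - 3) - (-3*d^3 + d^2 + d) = 10*d^3 - 2*d - 3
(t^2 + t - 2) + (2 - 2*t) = t^2 - t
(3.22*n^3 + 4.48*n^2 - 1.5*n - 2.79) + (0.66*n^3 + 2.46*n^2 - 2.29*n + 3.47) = 3.88*n^3 + 6.94*n^2 - 3.79*n + 0.68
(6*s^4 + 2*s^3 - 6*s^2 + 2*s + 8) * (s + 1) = 6*s^5 + 8*s^4 - 4*s^3 - 4*s^2 + 10*s + 8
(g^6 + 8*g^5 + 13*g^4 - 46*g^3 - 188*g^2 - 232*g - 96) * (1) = g^6 + 8*g^5 + 13*g^4 - 46*g^3 - 188*g^2 - 232*g - 96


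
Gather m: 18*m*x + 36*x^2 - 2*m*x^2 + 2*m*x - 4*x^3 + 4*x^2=m*(-2*x^2 + 20*x) - 4*x^3 + 40*x^2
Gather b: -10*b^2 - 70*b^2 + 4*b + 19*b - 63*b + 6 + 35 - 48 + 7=-80*b^2 - 40*b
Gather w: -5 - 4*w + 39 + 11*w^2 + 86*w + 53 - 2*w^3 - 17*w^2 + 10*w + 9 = -2*w^3 - 6*w^2 + 92*w + 96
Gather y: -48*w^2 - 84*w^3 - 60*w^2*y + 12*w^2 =-84*w^3 - 60*w^2*y - 36*w^2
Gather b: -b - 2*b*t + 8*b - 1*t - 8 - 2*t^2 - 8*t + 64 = b*(7 - 2*t) - 2*t^2 - 9*t + 56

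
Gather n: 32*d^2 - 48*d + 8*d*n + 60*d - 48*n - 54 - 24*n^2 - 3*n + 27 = 32*d^2 + 12*d - 24*n^2 + n*(8*d - 51) - 27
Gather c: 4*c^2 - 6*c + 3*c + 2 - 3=4*c^2 - 3*c - 1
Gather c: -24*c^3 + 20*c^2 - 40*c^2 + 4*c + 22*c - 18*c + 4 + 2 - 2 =-24*c^3 - 20*c^2 + 8*c + 4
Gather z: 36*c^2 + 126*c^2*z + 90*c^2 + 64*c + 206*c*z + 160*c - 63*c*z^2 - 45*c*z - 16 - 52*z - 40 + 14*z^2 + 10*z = 126*c^2 + 224*c + z^2*(14 - 63*c) + z*(126*c^2 + 161*c - 42) - 56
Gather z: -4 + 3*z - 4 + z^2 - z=z^2 + 2*z - 8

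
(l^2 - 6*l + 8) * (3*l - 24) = 3*l^3 - 42*l^2 + 168*l - 192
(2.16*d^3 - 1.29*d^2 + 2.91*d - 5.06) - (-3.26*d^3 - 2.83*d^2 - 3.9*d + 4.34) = 5.42*d^3 + 1.54*d^2 + 6.81*d - 9.4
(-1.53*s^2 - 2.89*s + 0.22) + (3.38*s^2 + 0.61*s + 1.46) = 1.85*s^2 - 2.28*s + 1.68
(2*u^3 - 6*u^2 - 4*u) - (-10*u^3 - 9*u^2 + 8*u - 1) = 12*u^3 + 3*u^2 - 12*u + 1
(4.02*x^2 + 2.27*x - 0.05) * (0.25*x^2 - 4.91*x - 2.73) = 1.005*x^4 - 19.1707*x^3 - 22.1328*x^2 - 5.9516*x + 0.1365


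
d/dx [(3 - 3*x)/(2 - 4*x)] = 3/(2*(2*x - 1)^2)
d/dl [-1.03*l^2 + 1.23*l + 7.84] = 1.23 - 2.06*l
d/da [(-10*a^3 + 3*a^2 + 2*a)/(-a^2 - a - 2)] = (10*a^4 + 20*a^3 + 59*a^2 - 12*a - 4)/(a^4 + 2*a^3 + 5*a^2 + 4*a + 4)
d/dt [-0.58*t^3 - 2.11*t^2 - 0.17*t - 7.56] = -1.74*t^2 - 4.22*t - 0.17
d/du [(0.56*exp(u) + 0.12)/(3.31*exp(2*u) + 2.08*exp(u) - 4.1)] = (-(0.56*exp(u) + 0.12)*(6.62*exp(u) + 2.08) + 1.8536*exp(2*u) + 1.1648*exp(u) - 2.296)*exp(u)/(3.31*exp(2*u) + 2.08*exp(u) - 4.1)^2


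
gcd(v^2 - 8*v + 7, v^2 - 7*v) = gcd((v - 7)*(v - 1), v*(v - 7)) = v - 7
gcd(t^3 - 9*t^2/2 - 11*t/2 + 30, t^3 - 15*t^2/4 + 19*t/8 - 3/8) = t - 3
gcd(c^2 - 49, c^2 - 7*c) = c - 7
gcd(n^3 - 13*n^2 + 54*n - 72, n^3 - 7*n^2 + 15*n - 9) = n - 3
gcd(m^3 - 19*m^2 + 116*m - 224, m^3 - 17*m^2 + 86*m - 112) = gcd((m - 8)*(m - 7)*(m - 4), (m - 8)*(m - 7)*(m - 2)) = m^2 - 15*m + 56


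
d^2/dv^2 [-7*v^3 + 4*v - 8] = -42*v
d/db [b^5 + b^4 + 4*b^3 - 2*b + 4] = 5*b^4 + 4*b^3 + 12*b^2 - 2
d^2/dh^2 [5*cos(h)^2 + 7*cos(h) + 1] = -7*cos(h) - 10*cos(2*h)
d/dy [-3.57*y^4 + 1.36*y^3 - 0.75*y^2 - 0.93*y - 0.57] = -14.28*y^3 + 4.08*y^2 - 1.5*y - 0.93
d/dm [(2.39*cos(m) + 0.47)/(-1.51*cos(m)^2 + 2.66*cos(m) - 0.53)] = (-3.6089*cos(m)^2 - 1.4194*cos(m) + 2.5169)*sin(m)/(2.2801*cos(m)^4 - 8.0332*cos(m)^3 + 8.6762*cos(m)^2 - 2.8196*cos(m) + 0.2809)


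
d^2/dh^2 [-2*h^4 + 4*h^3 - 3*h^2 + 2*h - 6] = -24*h^2 + 24*h - 6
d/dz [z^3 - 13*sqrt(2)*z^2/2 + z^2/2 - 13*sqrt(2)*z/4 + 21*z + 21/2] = 3*z^2 - 13*sqrt(2)*z + z - 13*sqrt(2)/4 + 21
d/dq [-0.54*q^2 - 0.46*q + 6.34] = -1.08*q - 0.46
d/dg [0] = 0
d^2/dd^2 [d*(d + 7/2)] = 2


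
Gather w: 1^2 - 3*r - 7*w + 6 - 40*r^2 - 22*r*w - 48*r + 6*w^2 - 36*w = -40*r^2 - 51*r + 6*w^2 + w*(-22*r - 43) + 7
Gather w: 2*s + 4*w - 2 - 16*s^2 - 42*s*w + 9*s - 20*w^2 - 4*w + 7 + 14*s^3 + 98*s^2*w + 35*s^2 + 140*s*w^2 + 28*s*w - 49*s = 14*s^3 + 19*s^2 - 38*s + w^2*(140*s - 20) + w*(98*s^2 - 14*s) + 5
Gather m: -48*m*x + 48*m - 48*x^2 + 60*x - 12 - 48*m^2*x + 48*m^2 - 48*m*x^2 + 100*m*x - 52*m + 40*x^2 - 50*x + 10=m^2*(48 - 48*x) + m*(-48*x^2 + 52*x - 4) - 8*x^2 + 10*x - 2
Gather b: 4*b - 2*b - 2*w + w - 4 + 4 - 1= 2*b - w - 1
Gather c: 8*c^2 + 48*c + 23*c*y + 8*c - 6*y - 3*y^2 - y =8*c^2 + c*(23*y + 56) - 3*y^2 - 7*y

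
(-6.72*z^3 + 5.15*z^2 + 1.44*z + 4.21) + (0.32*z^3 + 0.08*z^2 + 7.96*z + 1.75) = -6.4*z^3 + 5.23*z^2 + 9.4*z + 5.96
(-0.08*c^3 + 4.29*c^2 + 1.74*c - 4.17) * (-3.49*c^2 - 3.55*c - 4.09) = 0.2792*c^5 - 14.6881*c^4 - 20.9749*c^3 - 9.1698*c^2 + 7.6869*c + 17.0553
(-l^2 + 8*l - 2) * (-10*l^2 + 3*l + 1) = 10*l^4 - 83*l^3 + 43*l^2 + 2*l - 2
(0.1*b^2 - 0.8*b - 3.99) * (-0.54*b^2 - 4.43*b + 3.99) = -0.054*b^4 - 0.011*b^3 + 6.0976*b^2 + 14.4837*b - 15.9201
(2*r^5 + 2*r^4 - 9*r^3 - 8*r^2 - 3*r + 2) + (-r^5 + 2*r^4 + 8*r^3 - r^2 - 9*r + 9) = r^5 + 4*r^4 - r^3 - 9*r^2 - 12*r + 11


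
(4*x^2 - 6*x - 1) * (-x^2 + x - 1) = -4*x^4 + 10*x^3 - 9*x^2 + 5*x + 1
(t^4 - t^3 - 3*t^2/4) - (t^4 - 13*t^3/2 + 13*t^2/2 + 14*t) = 11*t^3/2 - 29*t^2/4 - 14*t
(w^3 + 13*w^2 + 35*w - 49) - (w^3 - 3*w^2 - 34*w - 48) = 16*w^2 + 69*w - 1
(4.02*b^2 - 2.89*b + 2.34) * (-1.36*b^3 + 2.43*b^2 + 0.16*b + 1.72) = -5.4672*b^5 + 13.699*b^4 - 9.5619*b^3 + 12.1382*b^2 - 4.5964*b + 4.0248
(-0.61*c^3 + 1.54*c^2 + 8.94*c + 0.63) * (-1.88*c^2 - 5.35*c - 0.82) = 1.1468*c^5 + 0.3683*c^4 - 24.546*c^3 - 50.2762*c^2 - 10.7013*c - 0.5166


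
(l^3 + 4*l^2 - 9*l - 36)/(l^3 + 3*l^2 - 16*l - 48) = (l - 3)/(l - 4)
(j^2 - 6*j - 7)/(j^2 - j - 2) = (j - 7)/(j - 2)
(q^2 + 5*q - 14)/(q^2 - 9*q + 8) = (q^2 + 5*q - 14)/(q^2 - 9*q + 8)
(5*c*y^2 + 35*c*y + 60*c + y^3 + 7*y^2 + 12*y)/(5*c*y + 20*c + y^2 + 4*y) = y + 3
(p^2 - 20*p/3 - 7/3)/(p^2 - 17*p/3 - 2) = (p - 7)/(p - 6)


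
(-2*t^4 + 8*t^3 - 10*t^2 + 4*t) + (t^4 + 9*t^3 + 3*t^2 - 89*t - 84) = -t^4 + 17*t^3 - 7*t^2 - 85*t - 84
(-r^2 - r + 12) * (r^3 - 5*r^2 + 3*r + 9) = -r^5 + 4*r^4 + 14*r^3 - 72*r^2 + 27*r + 108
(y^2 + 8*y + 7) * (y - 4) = y^3 + 4*y^2 - 25*y - 28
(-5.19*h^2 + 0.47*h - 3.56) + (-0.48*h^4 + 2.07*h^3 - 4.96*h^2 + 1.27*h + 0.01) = -0.48*h^4 + 2.07*h^3 - 10.15*h^2 + 1.74*h - 3.55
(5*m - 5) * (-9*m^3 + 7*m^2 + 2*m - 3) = -45*m^4 + 80*m^3 - 25*m^2 - 25*m + 15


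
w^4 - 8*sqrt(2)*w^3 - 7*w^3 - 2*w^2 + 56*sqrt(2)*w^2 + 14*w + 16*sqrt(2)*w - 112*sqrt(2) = (w - 7)*(w - 8*sqrt(2))*(w - sqrt(2))*(w + sqrt(2))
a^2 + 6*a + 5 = (a + 1)*(a + 5)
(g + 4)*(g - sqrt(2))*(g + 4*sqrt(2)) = g^3 + 4*g^2 + 3*sqrt(2)*g^2 - 8*g + 12*sqrt(2)*g - 32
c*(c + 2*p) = c^2 + 2*c*p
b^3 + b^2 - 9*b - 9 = (b - 3)*(b + 1)*(b + 3)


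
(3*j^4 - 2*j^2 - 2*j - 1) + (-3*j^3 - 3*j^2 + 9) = 3*j^4 - 3*j^3 - 5*j^2 - 2*j + 8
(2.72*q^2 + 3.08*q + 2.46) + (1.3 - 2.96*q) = 2.72*q^2 + 0.12*q + 3.76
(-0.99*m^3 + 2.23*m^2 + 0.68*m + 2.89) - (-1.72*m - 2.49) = -0.99*m^3 + 2.23*m^2 + 2.4*m + 5.38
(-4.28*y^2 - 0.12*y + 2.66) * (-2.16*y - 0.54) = 9.2448*y^3 + 2.5704*y^2 - 5.6808*y - 1.4364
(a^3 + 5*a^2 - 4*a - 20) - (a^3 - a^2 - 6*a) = 6*a^2 + 2*a - 20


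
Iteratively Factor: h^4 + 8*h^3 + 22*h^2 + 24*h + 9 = (h + 3)*(h^3 + 5*h^2 + 7*h + 3) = (h + 3)^2*(h^2 + 2*h + 1) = (h + 1)*(h + 3)^2*(h + 1)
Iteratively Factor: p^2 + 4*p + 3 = (p + 3)*(p + 1)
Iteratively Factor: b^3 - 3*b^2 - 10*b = (b - 5)*(b^2 + 2*b) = (b - 5)*(b + 2)*(b)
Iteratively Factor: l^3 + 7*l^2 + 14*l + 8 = (l + 1)*(l^2 + 6*l + 8) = (l + 1)*(l + 4)*(l + 2)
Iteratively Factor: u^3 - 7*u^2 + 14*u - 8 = (u - 1)*(u^2 - 6*u + 8) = (u - 2)*(u - 1)*(u - 4)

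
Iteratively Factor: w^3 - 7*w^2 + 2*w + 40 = (w + 2)*(w^2 - 9*w + 20) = (w - 5)*(w + 2)*(w - 4)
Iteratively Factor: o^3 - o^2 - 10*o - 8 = (o + 1)*(o^2 - 2*o - 8) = (o + 1)*(o + 2)*(o - 4)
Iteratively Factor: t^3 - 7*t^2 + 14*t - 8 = (t - 4)*(t^2 - 3*t + 2) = (t - 4)*(t - 2)*(t - 1)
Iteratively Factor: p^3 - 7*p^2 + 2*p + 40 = (p - 4)*(p^2 - 3*p - 10) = (p - 4)*(p + 2)*(p - 5)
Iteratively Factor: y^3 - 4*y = (y)*(y^2 - 4) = y*(y - 2)*(y + 2)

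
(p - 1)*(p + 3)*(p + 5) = p^3 + 7*p^2 + 7*p - 15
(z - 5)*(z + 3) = z^2 - 2*z - 15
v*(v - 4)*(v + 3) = v^3 - v^2 - 12*v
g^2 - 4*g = g*(g - 4)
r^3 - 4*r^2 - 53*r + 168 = (r - 8)*(r - 3)*(r + 7)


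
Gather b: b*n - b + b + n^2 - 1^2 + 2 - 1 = b*n + n^2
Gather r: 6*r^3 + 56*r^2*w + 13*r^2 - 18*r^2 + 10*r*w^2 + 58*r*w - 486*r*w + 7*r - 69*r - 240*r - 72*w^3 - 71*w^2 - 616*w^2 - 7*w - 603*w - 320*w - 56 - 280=6*r^3 + r^2*(56*w - 5) + r*(10*w^2 - 428*w - 302) - 72*w^3 - 687*w^2 - 930*w - 336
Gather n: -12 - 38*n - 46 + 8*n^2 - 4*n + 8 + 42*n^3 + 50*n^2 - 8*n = 42*n^3 + 58*n^2 - 50*n - 50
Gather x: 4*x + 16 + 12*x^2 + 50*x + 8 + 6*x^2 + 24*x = 18*x^2 + 78*x + 24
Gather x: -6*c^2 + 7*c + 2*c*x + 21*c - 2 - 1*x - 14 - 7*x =-6*c^2 + 28*c + x*(2*c - 8) - 16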